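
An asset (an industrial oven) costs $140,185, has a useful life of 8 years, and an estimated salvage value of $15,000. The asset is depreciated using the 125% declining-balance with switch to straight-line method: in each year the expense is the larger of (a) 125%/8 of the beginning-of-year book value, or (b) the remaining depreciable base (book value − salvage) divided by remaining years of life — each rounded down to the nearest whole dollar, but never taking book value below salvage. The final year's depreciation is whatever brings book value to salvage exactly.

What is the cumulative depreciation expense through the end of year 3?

$55,977

Depreciable base = $140,185 − $15,000 = $125,185.
Year 1: DB = ⌊$140,185 × 125%/8⌋ = $21,903; SL = ⌊$125,185/8⌋ = $15,648 → take DB $21,903. Book value $118,282.
Year 2: DB = ⌊$118,282 × 125%/8⌋ = $18,481; SL = ⌊$103,282/7⌋ = $14,754 → take DB $18,481. Book value $99,801.
Year 3: DB = ⌊$99,801 × 125%/8⌋ = $15,593; SL = ⌊$84,801/6⌋ = $14,133 → take DB $15,593. Book value $84,208.
Accumulated through year 3 = $140,185 − $84,208 = $55,977.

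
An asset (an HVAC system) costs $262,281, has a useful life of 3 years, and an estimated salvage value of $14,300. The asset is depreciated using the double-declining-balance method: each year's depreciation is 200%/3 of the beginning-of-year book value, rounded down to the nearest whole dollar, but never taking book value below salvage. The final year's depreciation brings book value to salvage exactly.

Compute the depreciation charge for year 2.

Depreciable base = $262,281 − $14,300 = $247,981.
Year 1: ⌊$262,281 × 200%/3⌋ = $174,854. Book value $87,427.
Year 2: ⌊$87,427 × 200%/3⌋ = $58,284. Book value $29,143.

$58,284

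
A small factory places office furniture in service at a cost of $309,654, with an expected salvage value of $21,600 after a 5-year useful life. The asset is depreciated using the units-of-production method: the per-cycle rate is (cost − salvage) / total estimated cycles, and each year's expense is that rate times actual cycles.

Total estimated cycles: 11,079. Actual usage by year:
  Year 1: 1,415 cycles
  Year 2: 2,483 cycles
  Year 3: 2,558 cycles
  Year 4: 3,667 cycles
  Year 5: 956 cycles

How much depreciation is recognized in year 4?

Depreciable base = $309,654 − $21,600 = $288,054.
Rate = $288,054 / 11,079 cycles = $26 per cycle.
Year 1: 1,415 × $26 = $36,790. Book value $272,864.
Year 2: 2,483 × $26 = $64,558. Book value $208,306.
Year 3: 2,558 × $26 = $66,508. Book value $141,798.
Year 4: 3,667 × $26 = $95,342. Book value $46,456.

$95,342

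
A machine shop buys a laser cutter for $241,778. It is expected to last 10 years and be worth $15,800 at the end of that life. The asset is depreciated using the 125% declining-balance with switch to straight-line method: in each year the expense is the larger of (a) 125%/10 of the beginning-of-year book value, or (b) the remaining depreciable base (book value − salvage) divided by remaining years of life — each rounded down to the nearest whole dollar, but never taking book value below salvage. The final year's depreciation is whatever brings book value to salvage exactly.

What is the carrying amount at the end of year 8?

$57,564

Depreciable base = $241,778 − $15,800 = $225,978.
Year 1: DB = ⌊$241,778 × 125%/10⌋ = $30,222; SL = ⌊$225,978/10⌋ = $22,597 → take DB $30,222. Book value $211,556.
Year 2: DB = ⌊$211,556 × 125%/10⌋ = $26,444; SL = ⌊$195,756/9⌋ = $21,750 → take DB $26,444. Book value $185,112.
Year 3: DB = ⌊$185,112 × 125%/10⌋ = $23,139; SL = ⌊$169,312/8⌋ = $21,164 → take DB $23,139. Book value $161,973.
Year 4: DB = ⌊$161,973 × 125%/10⌋ = $20,246; SL = ⌊$146,173/7⌋ = $20,881 → take SL $20,881. Book value $141,092.
Year 5: DB = ⌊$141,092 × 125%/10⌋ = $17,636; SL = ⌊$125,292/6⌋ = $20,882 → take SL $20,882. Book value $120,210.
Year 6: DB = ⌊$120,210 × 125%/10⌋ = $15,026; SL = ⌊$104,410/5⌋ = $20,882 → take SL $20,882. Book value $99,328.
Year 7: DB = ⌊$99,328 × 125%/10⌋ = $12,416; SL = ⌊$83,528/4⌋ = $20,882 → take SL $20,882. Book value $78,446.
Year 8: DB = ⌊$78,446 × 125%/10⌋ = $9,805; SL = ⌊$62,646/3⌋ = $20,882 → take SL $20,882. Book value $57,564.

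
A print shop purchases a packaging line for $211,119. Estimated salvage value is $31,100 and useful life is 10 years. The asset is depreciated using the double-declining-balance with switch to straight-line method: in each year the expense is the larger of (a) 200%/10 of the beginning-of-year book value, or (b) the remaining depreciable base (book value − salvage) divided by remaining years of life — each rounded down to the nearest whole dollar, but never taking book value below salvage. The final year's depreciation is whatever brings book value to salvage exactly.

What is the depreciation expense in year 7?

Depreciable base = $211,119 − $31,100 = $180,019.
Year 1: DB = ⌊$211,119 × 200%/10⌋ = $42,223; SL = ⌊$180,019/10⌋ = $18,001 → take DB $42,223. Book value $168,896.
Year 2: DB = ⌊$168,896 × 200%/10⌋ = $33,779; SL = ⌊$137,796/9⌋ = $15,310 → take DB $33,779. Book value $135,117.
Year 3: DB = ⌊$135,117 × 200%/10⌋ = $27,023; SL = ⌊$104,017/8⌋ = $13,002 → take DB $27,023. Book value $108,094.
Year 4: DB = ⌊$108,094 × 200%/10⌋ = $21,618; SL = ⌊$76,994/7⌋ = $10,999 → take DB $21,618. Book value $86,476.
Year 5: DB = ⌊$86,476 × 200%/10⌋ = $17,295; SL = ⌊$55,376/6⌋ = $9,229 → take DB $17,295. Book value $69,181.
Year 6: DB = ⌊$69,181 × 200%/10⌋ = $13,836; SL = ⌊$38,081/5⌋ = $7,616 → take DB $13,836. Book value $55,345.
Year 7: DB = ⌊$55,345 × 200%/10⌋ = $11,069; SL = ⌊$24,245/4⌋ = $6,061 → take DB $11,069. Book value $44,276.

$11,069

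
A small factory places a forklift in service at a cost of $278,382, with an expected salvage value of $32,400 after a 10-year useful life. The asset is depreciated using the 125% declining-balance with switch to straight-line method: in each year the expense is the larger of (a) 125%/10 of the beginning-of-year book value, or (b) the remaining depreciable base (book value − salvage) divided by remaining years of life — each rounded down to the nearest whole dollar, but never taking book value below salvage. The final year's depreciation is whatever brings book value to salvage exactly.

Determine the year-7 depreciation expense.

Depreciable base = $278,382 − $32,400 = $245,982.
Year 1: DB = ⌊$278,382 × 125%/10⌋ = $34,797; SL = ⌊$245,982/10⌋ = $24,598 → take DB $34,797. Book value $243,585.
Year 2: DB = ⌊$243,585 × 125%/10⌋ = $30,448; SL = ⌊$211,185/9⌋ = $23,465 → take DB $30,448. Book value $213,137.
Year 3: DB = ⌊$213,137 × 125%/10⌋ = $26,642; SL = ⌊$180,737/8⌋ = $22,592 → take DB $26,642. Book value $186,495.
Year 4: DB = ⌊$186,495 × 125%/10⌋ = $23,311; SL = ⌊$154,095/7⌋ = $22,013 → take DB $23,311. Book value $163,184.
Year 5: DB = ⌊$163,184 × 125%/10⌋ = $20,398; SL = ⌊$130,784/6⌋ = $21,797 → take SL $21,797. Book value $141,387.
Year 6: DB = ⌊$141,387 × 125%/10⌋ = $17,673; SL = ⌊$108,987/5⌋ = $21,797 → take SL $21,797. Book value $119,590.
Year 7: DB = ⌊$119,590 × 125%/10⌋ = $14,948; SL = ⌊$87,190/4⌋ = $21,797 → take SL $21,797. Book value $97,793.

$21,797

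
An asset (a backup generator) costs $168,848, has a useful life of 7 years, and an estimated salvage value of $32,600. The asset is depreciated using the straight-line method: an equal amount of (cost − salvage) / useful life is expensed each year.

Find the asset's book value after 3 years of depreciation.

$110,456

Depreciable base = $168,848 − $32,600 = $136,248.
Annual expense = $136,248 / 7 = $19,464.
End of year 1: book value $149,384.
End of year 2: book value $129,920.
End of year 3: book value $110,456.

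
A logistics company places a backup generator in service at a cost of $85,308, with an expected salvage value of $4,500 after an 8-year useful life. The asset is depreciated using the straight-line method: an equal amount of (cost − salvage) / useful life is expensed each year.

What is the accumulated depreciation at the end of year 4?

$40,404

Depreciable base = $85,308 − $4,500 = $80,808.
Annual expense = $80,808 / 8 = $10,101.
End of year 1: book value $75,207.
End of year 2: book value $65,106.
End of year 3: book value $55,005.
End of year 4: book value $44,904.
Accumulated through year 4 = $85,308 − $44,904 = $40,404.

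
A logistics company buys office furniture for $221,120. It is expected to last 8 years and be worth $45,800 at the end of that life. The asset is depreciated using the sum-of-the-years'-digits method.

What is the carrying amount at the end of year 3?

$118,850

Depreciable base = $221,120 − $45,800 = $175,320.
Sum of the years' digits = 8+7+6+5+4+3+2+1 = 36.
Year 1: $175,320 × 8/36 = $38,960. Book value $182,160.
Year 2: $175,320 × 7/36 = $34,090. Book value $148,070.
Year 3: $175,320 × 6/36 = $29,220. Book value $118,850.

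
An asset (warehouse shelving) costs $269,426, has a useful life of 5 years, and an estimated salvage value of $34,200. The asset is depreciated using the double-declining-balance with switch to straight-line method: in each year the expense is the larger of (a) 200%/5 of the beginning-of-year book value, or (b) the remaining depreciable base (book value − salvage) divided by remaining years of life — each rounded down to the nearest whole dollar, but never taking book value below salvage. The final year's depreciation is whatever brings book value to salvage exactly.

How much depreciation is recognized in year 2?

Depreciable base = $269,426 − $34,200 = $235,226.
Year 1: DB = ⌊$269,426 × 200%/5⌋ = $107,770; SL = ⌊$235,226/5⌋ = $47,045 → take DB $107,770. Book value $161,656.
Year 2: DB = ⌊$161,656 × 200%/5⌋ = $64,662; SL = ⌊$127,456/4⌋ = $31,864 → take DB $64,662. Book value $96,994.

$64,662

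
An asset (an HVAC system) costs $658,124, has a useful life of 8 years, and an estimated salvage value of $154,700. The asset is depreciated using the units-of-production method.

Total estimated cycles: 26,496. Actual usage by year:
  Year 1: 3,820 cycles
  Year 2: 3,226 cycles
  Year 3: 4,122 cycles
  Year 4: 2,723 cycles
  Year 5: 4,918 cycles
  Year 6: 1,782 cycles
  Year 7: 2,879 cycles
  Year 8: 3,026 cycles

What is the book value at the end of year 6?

Depreciable base = $658,124 − $154,700 = $503,424.
Rate = $503,424 / 26,496 cycles = $19 per cycle.
Year 1: 3,820 × $19 = $72,580. Book value $585,544.
Year 2: 3,226 × $19 = $61,294. Book value $524,250.
Year 3: 4,122 × $19 = $78,318. Book value $445,932.
Year 4: 2,723 × $19 = $51,737. Book value $394,195.
Year 5: 4,918 × $19 = $93,442. Book value $300,753.
Year 6: 1,782 × $19 = $33,858. Book value $266,895.

$266,895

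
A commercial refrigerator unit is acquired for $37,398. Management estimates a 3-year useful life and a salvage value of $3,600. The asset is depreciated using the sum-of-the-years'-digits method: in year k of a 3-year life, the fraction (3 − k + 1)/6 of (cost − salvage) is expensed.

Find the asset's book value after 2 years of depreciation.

$9,233

Depreciable base = $37,398 − $3,600 = $33,798.
Sum of the years' digits = 3+2+1 = 6.
Year 1: $33,798 × 3/6 = $16,899. Book value $20,499.
Year 2: $33,798 × 2/6 = $11,266. Book value $9,233.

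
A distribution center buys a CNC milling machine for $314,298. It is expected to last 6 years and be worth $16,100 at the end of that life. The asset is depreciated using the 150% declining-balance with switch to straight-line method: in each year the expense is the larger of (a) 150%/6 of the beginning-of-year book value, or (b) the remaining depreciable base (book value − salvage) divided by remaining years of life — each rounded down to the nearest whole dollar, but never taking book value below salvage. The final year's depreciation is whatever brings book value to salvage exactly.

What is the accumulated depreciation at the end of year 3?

$181,703

Depreciable base = $314,298 − $16,100 = $298,198.
Year 1: DB = ⌊$314,298 × 150%/6⌋ = $78,574; SL = ⌊$298,198/6⌋ = $49,699 → take DB $78,574. Book value $235,724.
Year 2: DB = ⌊$235,724 × 150%/6⌋ = $58,931; SL = ⌊$219,624/5⌋ = $43,924 → take DB $58,931. Book value $176,793.
Year 3: DB = ⌊$176,793 × 150%/6⌋ = $44,198; SL = ⌊$160,693/4⌋ = $40,173 → take DB $44,198. Book value $132,595.
Accumulated through year 3 = $314,298 − $132,595 = $181,703.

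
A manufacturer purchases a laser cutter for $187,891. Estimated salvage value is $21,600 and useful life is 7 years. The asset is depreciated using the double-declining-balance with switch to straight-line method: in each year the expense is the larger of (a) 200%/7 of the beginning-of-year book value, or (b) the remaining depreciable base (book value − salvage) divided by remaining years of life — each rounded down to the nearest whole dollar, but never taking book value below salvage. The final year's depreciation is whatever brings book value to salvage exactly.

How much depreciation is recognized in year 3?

Depreciable base = $187,891 − $21,600 = $166,291.
Year 1: DB = ⌊$187,891 × 200%/7⌋ = $53,683; SL = ⌊$166,291/7⌋ = $23,755 → take DB $53,683. Book value $134,208.
Year 2: DB = ⌊$134,208 × 200%/7⌋ = $38,345; SL = ⌊$112,608/6⌋ = $18,768 → take DB $38,345. Book value $95,863.
Year 3: DB = ⌊$95,863 × 200%/7⌋ = $27,389; SL = ⌊$74,263/5⌋ = $14,852 → take DB $27,389. Book value $68,474.

$27,389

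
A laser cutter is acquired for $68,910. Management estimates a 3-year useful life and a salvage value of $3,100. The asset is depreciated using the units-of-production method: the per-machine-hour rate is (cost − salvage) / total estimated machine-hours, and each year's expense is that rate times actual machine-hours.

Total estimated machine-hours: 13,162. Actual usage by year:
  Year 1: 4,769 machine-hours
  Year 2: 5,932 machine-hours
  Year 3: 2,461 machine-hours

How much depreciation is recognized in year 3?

Depreciable base = $68,910 − $3,100 = $65,810.
Rate = $65,810 / 13,162 machine-hours = $5 per machine-hour.
Year 1: 4,769 × $5 = $23,845. Book value $45,065.
Year 2: 5,932 × $5 = $29,660. Book value $15,405.
Year 3: 2,461 × $5 = $12,305. Book value $3,100.

$12,305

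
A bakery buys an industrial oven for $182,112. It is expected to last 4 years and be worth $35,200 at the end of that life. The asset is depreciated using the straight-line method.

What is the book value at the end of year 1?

Depreciable base = $182,112 − $35,200 = $146,912.
Annual expense = $146,912 / 4 = $36,728.
End of year 1: book value $145,384.

$145,384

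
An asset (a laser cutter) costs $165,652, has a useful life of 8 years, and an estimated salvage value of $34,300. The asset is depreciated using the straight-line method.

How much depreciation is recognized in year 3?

Depreciable base = $165,652 − $34,300 = $131,352.
Annual expense = $131,352 / 8 = $16,419.

$16,419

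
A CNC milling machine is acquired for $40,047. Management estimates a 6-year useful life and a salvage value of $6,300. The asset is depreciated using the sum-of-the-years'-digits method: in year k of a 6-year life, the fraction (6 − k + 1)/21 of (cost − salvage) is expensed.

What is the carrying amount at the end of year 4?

$11,121

Depreciable base = $40,047 − $6,300 = $33,747.
Sum of the years' digits = 6+5+4+3+2+1 = 21.
Year 1: $33,747 × 6/21 = $9,642. Book value $30,405.
Year 2: $33,747 × 5/21 = $8,035. Book value $22,370.
Year 3: $33,747 × 4/21 = $6,428. Book value $15,942.
Year 4: $33,747 × 3/21 = $4,821. Book value $11,121.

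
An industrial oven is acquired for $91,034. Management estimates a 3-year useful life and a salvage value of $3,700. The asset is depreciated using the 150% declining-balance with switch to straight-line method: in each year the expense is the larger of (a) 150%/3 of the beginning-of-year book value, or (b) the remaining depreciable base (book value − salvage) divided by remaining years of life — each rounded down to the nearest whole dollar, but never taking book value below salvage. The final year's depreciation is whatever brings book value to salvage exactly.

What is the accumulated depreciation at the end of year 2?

Depreciable base = $91,034 − $3,700 = $87,334.
Year 1: DB = ⌊$91,034 × 150%/3⌋ = $45,517; SL = ⌊$87,334/3⌋ = $29,111 → take DB $45,517. Book value $45,517.
Year 2: DB = ⌊$45,517 × 150%/3⌋ = $22,758; SL = ⌊$41,817/2⌋ = $20,908 → take DB $22,758. Book value $22,759.
Accumulated through year 2 = $91,034 − $22,759 = $68,275.

$68,275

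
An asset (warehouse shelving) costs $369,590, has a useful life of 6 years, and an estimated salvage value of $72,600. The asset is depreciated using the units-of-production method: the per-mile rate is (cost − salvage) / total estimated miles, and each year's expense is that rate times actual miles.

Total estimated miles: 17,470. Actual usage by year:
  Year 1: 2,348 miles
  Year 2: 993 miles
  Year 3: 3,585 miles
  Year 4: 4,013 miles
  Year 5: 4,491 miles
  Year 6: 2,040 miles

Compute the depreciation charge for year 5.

$76,347

Depreciable base = $369,590 − $72,600 = $296,990.
Rate = $296,990 / 17,470 miles = $17 per mile.
Year 1: 2,348 × $17 = $39,916. Book value $329,674.
Year 2: 993 × $17 = $16,881. Book value $312,793.
Year 3: 3,585 × $17 = $60,945. Book value $251,848.
Year 4: 4,013 × $17 = $68,221. Book value $183,627.
Year 5: 4,491 × $17 = $76,347. Book value $107,280.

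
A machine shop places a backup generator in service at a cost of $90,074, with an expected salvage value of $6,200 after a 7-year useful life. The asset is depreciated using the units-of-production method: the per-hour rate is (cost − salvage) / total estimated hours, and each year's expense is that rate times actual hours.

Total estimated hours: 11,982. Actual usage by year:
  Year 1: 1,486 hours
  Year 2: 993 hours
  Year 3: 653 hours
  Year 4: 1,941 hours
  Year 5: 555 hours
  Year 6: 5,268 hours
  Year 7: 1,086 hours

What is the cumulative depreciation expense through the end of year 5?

Depreciable base = $90,074 − $6,200 = $83,874.
Rate = $83,874 / 11,982 hours = $7 per hour.
Year 1: 1,486 × $7 = $10,402. Book value $79,672.
Year 2: 993 × $7 = $6,951. Book value $72,721.
Year 3: 653 × $7 = $4,571. Book value $68,150.
Year 4: 1,941 × $7 = $13,587. Book value $54,563.
Year 5: 555 × $7 = $3,885. Book value $50,678.
Accumulated through year 5 = $90,074 − $50,678 = $39,396.

$39,396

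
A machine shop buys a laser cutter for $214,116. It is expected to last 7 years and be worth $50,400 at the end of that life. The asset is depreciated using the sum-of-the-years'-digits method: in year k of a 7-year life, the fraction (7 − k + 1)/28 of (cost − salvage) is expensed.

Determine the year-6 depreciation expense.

Depreciable base = $214,116 − $50,400 = $163,716.
Sum of the years' digits = 7+6+5+4+3+2+1 = 28.
Year 1: $163,716 × 7/28 = $40,929. Book value $173,187.
Year 2: $163,716 × 6/28 = $35,082. Book value $138,105.
Year 3: $163,716 × 5/28 = $29,235. Book value $108,870.
Year 4: $163,716 × 4/28 = $23,388. Book value $85,482.
Year 5: $163,716 × 3/28 = $17,541. Book value $67,941.
Year 6: $163,716 × 2/28 = $11,694. Book value $56,247.

$11,694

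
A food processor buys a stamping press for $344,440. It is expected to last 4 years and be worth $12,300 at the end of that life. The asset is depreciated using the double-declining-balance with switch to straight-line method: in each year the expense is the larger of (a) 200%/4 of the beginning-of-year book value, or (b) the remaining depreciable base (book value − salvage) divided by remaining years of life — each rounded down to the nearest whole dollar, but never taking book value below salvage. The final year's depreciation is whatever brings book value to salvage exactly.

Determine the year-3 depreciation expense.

$43,055

Depreciable base = $344,440 − $12,300 = $332,140.
Year 1: DB = ⌊$344,440 × 200%/4⌋ = $172,220; SL = ⌊$332,140/4⌋ = $83,035 → take DB $172,220. Book value $172,220.
Year 2: DB = ⌊$172,220 × 200%/4⌋ = $86,110; SL = ⌊$159,920/3⌋ = $53,306 → take DB $86,110. Book value $86,110.
Year 3: DB = ⌊$86,110 × 200%/4⌋ = $43,055; SL = ⌊$73,810/2⌋ = $36,905 → take DB $43,055. Book value $43,055.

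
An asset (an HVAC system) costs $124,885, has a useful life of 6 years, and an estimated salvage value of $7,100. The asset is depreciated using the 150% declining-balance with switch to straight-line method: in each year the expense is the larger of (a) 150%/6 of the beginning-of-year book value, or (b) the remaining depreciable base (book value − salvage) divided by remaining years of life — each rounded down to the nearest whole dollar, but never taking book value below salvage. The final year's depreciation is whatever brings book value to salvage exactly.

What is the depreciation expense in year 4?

$15,195

Depreciable base = $124,885 − $7,100 = $117,785.
Year 1: DB = ⌊$124,885 × 150%/6⌋ = $31,221; SL = ⌊$117,785/6⌋ = $19,630 → take DB $31,221. Book value $93,664.
Year 2: DB = ⌊$93,664 × 150%/6⌋ = $23,416; SL = ⌊$86,564/5⌋ = $17,312 → take DB $23,416. Book value $70,248.
Year 3: DB = ⌊$70,248 × 150%/6⌋ = $17,562; SL = ⌊$63,148/4⌋ = $15,787 → take DB $17,562. Book value $52,686.
Year 4: DB = ⌊$52,686 × 150%/6⌋ = $13,171; SL = ⌊$45,586/3⌋ = $15,195 → take SL $15,195. Book value $37,491.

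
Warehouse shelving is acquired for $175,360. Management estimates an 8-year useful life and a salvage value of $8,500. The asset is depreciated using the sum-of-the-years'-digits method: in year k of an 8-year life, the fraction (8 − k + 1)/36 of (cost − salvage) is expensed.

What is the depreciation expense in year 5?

$18,540

Depreciable base = $175,360 − $8,500 = $166,860.
Sum of the years' digits = 8+7+6+5+4+3+2+1 = 36.
Year 1: $166,860 × 8/36 = $37,080. Book value $138,280.
Year 2: $166,860 × 7/36 = $32,445. Book value $105,835.
Year 3: $166,860 × 6/36 = $27,810. Book value $78,025.
Year 4: $166,860 × 5/36 = $23,175. Book value $54,850.
Year 5: $166,860 × 4/36 = $18,540. Book value $36,310.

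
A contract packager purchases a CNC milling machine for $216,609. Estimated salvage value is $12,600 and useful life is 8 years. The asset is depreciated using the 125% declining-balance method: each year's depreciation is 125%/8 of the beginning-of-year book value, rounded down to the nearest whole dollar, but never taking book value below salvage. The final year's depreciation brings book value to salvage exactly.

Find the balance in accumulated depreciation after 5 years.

$123,979

Depreciable base = $216,609 − $12,600 = $204,009.
Year 1: ⌊$216,609 × 125%/8⌋ = $33,845. Book value $182,764.
Year 2: ⌊$182,764 × 125%/8⌋ = $28,556. Book value $154,208.
Year 3: ⌊$154,208 × 125%/8⌋ = $24,095. Book value $130,113.
Year 4: ⌊$130,113 × 125%/8⌋ = $20,330. Book value $109,783.
Year 5: ⌊$109,783 × 125%/8⌋ = $17,153. Book value $92,630.
Accumulated through year 5 = $216,609 − $92,630 = $123,979.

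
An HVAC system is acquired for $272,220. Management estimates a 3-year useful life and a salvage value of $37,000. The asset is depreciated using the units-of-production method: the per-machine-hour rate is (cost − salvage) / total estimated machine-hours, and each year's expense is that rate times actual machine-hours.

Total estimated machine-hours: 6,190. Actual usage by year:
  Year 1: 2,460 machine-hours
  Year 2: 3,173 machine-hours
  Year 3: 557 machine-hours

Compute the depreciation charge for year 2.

$120,574

Depreciable base = $272,220 − $37,000 = $235,220.
Rate = $235,220 / 6,190 machine-hours = $38 per machine-hour.
Year 1: 2,460 × $38 = $93,480. Book value $178,740.
Year 2: 3,173 × $38 = $120,574. Book value $58,166.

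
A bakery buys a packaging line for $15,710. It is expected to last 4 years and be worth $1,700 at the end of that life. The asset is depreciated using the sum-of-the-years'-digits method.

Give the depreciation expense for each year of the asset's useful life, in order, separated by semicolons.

$5,604; $4,203; $2,802; $1,401

Depreciable base = $15,710 − $1,700 = $14,010.
Sum of the years' digits = 4+3+2+1 = 10.
Year 1: $14,010 × 4/10 = $5,604. Book value $10,106.
Year 2: $14,010 × 3/10 = $4,203. Book value $5,903.
Year 3: $14,010 × 2/10 = $2,802. Book value $3,101.
Year 4: $14,010 × 1/10 = $1,401. Book value $1,700.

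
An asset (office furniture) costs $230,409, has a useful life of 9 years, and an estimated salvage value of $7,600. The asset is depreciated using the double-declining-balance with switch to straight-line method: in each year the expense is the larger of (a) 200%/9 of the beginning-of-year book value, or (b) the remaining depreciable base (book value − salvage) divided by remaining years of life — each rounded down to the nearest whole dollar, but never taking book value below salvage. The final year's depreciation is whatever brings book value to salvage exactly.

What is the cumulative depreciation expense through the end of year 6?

$179,400

Depreciable base = $230,409 − $7,600 = $222,809.
Year 1: DB = ⌊$230,409 × 200%/9⌋ = $51,202; SL = ⌊$222,809/9⌋ = $24,756 → take DB $51,202. Book value $179,207.
Year 2: DB = ⌊$179,207 × 200%/9⌋ = $39,823; SL = ⌊$171,607/8⌋ = $21,450 → take DB $39,823. Book value $139,384.
Year 3: DB = ⌊$139,384 × 200%/9⌋ = $30,974; SL = ⌊$131,784/7⌋ = $18,826 → take DB $30,974. Book value $108,410.
Year 4: DB = ⌊$108,410 × 200%/9⌋ = $24,091; SL = ⌊$100,810/6⌋ = $16,801 → take DB $24,091. Book value $84,319.
Year 5: DB = ⌊$84,319 × 200%/9⌋ = $18,737; SL = ⌊$76,719/5⌋ = $15,343 → take DB $18,737. Book value $65,582.
Year 6: DB = ⌊$65,582 × 200%/9⌋ = $14,573; SL = ⌊$57,982/4⌋ = $14,495 → take DB $14,573. Book value $51,009.
Accumulated through year 6 = $230,409 − $51,009 = $179,400.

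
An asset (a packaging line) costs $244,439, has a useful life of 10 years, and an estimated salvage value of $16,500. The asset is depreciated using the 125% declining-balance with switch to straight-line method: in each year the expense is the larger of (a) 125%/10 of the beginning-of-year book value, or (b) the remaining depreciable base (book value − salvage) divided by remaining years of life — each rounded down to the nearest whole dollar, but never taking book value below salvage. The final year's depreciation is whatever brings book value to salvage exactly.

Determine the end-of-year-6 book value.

$100,648

Depreciable base = $244,439 − $16,500 = $227,939.
Year 1: DB = ⌊$244,439 × 125%/10⌋ = $30,554; SL = ⌊$227,939/10⌋ = $22,793 → take DB $30,554. Book value $213,885.
Year 2: DB = ⌊$213,885 × 125%/10⌋ = $26,735; SL = ⌊$197,385/9⌋ = $21,931 → take DB $26,735. Book value $187,150.
Year 3: DB = ⌊$187,150 × 125%/10⌋ = $23,393; SL = ⌊$170,650/8⌋ = $21,331 → take DB $23,393. Book value $163,757.
Year 4: DB = ⌊$163,757 × 125%/10⌋ = $20,469; SL = ⌊$147,257/7⌋ = $21,036 → take SL $21,036. Book value $142,721.
Year 5: DB = ⌊$142,721 × 125%/10⌋ = $17,840; SL = ⌊$126,221/6⌋ = $21,036 → take SL $21,036. Book value $121,685.
Year 6: DB = ⌊$121,685 × 125%/10⌋ = $15,210; SL = ⌊$105,185/5⌋ = $21,037 → take SL $21,037. Book value $100,648.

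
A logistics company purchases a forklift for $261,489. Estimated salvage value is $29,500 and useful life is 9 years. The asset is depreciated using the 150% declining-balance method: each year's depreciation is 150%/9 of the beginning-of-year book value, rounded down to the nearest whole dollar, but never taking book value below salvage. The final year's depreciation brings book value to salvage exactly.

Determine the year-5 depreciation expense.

Depreciable base = $261,489 − $29,500 = $231,989.
Year 1: ⌊$261,489 × 150%/9⌋ = $43,581. Book value $217,908.
Year 2: ⌊$217,908 × 150%/9⌋ = $36,318. Book value $181,590.
Year 3: ⌊$181,590 × 150%/9⌋ = $30,265. Book value $151,325.
Year 4: ⌊$151,325 × 150%/9⌋ = $25,220. Book value $126,105.
Year 5: ⌊$126,105 × 150%/9⌋ = $21,017. Book value $105,088.

$21,017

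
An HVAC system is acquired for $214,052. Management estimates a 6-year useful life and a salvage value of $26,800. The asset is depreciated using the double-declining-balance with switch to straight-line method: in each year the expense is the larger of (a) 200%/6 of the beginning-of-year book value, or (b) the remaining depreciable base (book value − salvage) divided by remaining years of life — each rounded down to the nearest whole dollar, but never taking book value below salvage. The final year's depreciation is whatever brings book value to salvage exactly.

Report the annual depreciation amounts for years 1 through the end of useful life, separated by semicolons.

Depreciable base = $214,052 − $26,800 = $187,252.
Year 1: DB = ⌊$214,052 × 200%/6⌋ = $71,350; SL = ⌊$187,252/6⌋ = $31,208 → take DB $71,350. Book value $142,702.
Year 2: DB = ⌊$142,702 × 200%/6⌋ = $47,567; SL = ⌊$115,902/5⌋ = $23,180 → take DB $47,567. Book value $95,135.
Year 3: DB = ⌊$95,135 × 200%/6⌋ = $31,711; SL = ⌊$68,335/4⌋ = $17,083 → take DB $31,711. Book value $63,424.
Year 4: DB = ⌊$63,424 × 200%/6⌋ = $21,141; SL = ⌊$36,624/3⌋ = $12,208 → take DB $21,141. Book value $42,283.
Year 5: DB = ⌊$42,283 × 200%/6⌋ = $14,094; SL = ⌊$15,483/2⌋ = $7,741 → take DB $14,094. Book value $28,189.
Year 6 (final): $28,189 − $26,800 = $1,389. Book value $26,800.

$71,350; $47,567; $31,711; $21,141; $14,094; $1,389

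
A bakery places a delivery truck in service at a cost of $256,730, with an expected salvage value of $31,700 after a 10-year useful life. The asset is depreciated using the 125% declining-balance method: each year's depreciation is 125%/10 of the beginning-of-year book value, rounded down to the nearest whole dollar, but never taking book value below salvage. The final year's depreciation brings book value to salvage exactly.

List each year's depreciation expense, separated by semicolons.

$32,091; $28,079; $24,570; $21,498; $18,811; $16,460; $14,402; $12,602; $11,027; $45,490

Depreciable base = $256,730 − $31,700 = $225,030.
Year 1: ⌊$256,730 × 125%/10⌋ = $32,091. Book value $224,639.
Year 2: ⌊$224,639 × 125%/10⌋ = $28,079. Book value $196,560.
Year 3: ⌊$196,560 × 125%/10⌋ = $24,570. Book value $171,990.
Year 4: ⌊$171,990 × 125%/10⌋ = $21,498. Book value $150,492.
Year 5: ⌊$150,492 × 125%/10⌋ = $18,811. Book value $131,681.
Year 6: ⌊$131,681 × 125%/10⌋ = $16,460. Book value $115,221.
Year 7: ⌊$115,221 × 125%/10⌋ = $14,402. Book value $100,819.
Year 8: ⌊$100,819 × 125%/10⌋ = $12,602. Book value $88,217.
Year 9: ⌊$88,217 × 125%/10⌋ = $11,027. Book value $77,190.
Year 10 (final): $77,190 − $31,700 = $45,490. Book value $31,700.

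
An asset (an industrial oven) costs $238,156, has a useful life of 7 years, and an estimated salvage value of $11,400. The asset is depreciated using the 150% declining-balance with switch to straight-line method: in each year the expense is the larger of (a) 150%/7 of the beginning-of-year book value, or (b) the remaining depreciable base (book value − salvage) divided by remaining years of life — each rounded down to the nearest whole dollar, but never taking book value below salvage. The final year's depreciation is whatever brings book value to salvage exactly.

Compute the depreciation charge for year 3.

$31,505

Depreciable base = $238,156 − $11,400 = $226,756.
Year 1: DB = ⌊$238,156 × 150%/7⌋ = $51,033; SL = ⌊$226,756/7⌋ = $32,393 → take DB $51,033. Book value $187,123.
Year 2: DB = ⌊$187,123 × 150%/7⌋ = $40,097; SL = ⌊$175,723/6⌋ = $29,287 → take DB $40,097. Book value $147,026.
Year 3: DB = ⌊$147,026 × 150%/7⌋ = $31,505; SL = ⌊$135,626/5⌋ = $27,125 → take DB $31,505. Book value $115,521.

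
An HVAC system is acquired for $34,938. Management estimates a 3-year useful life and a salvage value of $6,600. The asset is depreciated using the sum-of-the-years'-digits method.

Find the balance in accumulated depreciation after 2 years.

Depreciable base = $34,938 − $6,600 = $28,338.
Sum of the years' digits = 3+2+1 = 6.
Year 1: $28,338 × 3/6 = $14,169. Book value $20,769.
Year 2: $28,338 × 2/6 = $9,446. Book value $11,323.
Accumulated through year 2 = $34,938 − $11,323 = $23,615.

$23,615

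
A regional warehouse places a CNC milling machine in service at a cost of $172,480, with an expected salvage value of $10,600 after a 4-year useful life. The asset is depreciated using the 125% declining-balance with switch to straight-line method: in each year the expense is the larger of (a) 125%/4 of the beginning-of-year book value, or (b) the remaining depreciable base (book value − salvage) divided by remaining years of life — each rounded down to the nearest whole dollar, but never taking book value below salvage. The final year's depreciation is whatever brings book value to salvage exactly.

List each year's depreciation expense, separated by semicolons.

Depreciable base = $172,480 − $10,600 = $161,880.
Year 1: DB = ⌊$172,480 × 125%/4⌋ = $53,900; SL = ⌊$161,880/4⌋ = $40,470 → take DB $53,900. Book value $118,580.
Year 2: DB = ⌊$118,580 × 125%/4⌋ = $37,056; SL = ⌊$107,980/3⌋ = $35,993 → take DB $37,056. Book value $81,524.
Year 3: DB = ⌊$81,524 × 125%/4⌋ = $25,476; SL = ⌊$70,924/2⌋ = $35,462 → take SL $35,462. Book value $46,062.
Year 4 (final): $46,062 − $10,600 = $35,462. Book value $10,600.

$53,900; $37,056; $35,462; $35,462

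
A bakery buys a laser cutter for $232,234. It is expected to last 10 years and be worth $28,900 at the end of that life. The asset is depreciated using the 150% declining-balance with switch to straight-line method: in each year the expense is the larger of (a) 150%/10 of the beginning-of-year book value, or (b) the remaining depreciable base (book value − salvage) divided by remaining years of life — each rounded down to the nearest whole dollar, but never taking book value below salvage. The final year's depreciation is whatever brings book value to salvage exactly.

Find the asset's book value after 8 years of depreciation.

Depreciable base = $232,234 − $28,900 = $203,334.
Year 1: DB = ⌊$232,234 × 150%/10⌋ = $34,835; SL = ⌊$203,334/10⌋ = $20,333 → take DB $34,835. Book value $197,399.
Year 2: DB = ⌊$197,399 × 150%/10⌋ = $29,609; SL = ⌊$168,499/9⌋ = $18,722 → take DB $29,609. Book value $167,790.
Year 3: DB = ⌊$167,790 × 150%/10⌋ = $25,168; SL = ⌊$138,890/8⌋ = $17,361 → take DB $25,168. Book value $142,622.
Year 4: DB = ⌊$142,622 × 150%/10⌋ = $21,393; SL = ⌊$113,722/7⌋ = $16,246 → take DB $21,393. Book value $121,229.
Year 5: DB = ⌊$121,229 × 150%/10⌋ = $18,184; SL = ⌊$92,329/6⌋ = $15,388 → take DB $18,184. Book value $103,045.
Year 6: DB = ⌊$103,045 × 150%/10⌋ = $15,456; SL = ⌊$74,145/5⌋ = $14,829 → take DB $15,456. Book value $87,589.
Year 7: DB = ⌊$87,589 × 150%/10⌋ = $13,138; SL = ⌊$58,689/4⌋ = $14,672 → take SL $14,672. Book value $72,917.
Year 8: DB = ⌊$72,917 × 150%/10⌋ = $10,937; SL = ⌊$44,017/3⌋ = $14,672 → take SL $14,672. Book value $58,245.

$58,245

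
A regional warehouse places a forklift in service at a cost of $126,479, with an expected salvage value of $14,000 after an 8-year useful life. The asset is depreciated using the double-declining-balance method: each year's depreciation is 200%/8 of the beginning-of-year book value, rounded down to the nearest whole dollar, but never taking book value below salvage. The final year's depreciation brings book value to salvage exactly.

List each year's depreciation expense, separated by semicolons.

Depreciable base = $126,479 − $14,000 = $112,479.
Year 1: ⌊$126,479 × 200%/8⌋ = $31,619. Book value $94,860.
Year 2: ⌊$94,860 × 200%/8⌋ = $23,715. Book value $71,145.
Year 3: ⌊$71,145 × 200%/8⌋ = $17,786. Book value $53,359.
Year 4: ⌊$53,359 × 200%/8⌋ = $13,339. Book value $40,020.
Year 5: ⌊$40,020 × 200%/8⌋ = $10,005. Book value $30,015.
Year 6: ⌊$30,015 × 200%/8⌋ = $7,503. Book value $22,512.
Year 7: ⌊$22,512 × 200%/8⌋ = $5,628. Book value $16,884.
Year 8 (final): $16,884 − $14,000 = $2,884. Book value $14,000.

$31,619; $23,715; $17,786; $13,339; $10,005; $7,503; $5,628; $2,884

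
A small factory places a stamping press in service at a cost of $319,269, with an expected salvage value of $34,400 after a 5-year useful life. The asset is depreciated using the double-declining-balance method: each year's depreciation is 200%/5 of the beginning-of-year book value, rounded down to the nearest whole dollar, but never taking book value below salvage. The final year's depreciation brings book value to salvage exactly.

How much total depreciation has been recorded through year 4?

$277,891

Depreciable base = $319,269 − $34,400 = $284,869.
Year 1: ⌊$319,269 × 200%/5⌋ = $127,707. Book value $191,562.
Year 2: ⌊$191,562 × 200%/5⌋ = $76,624. Book value $114,938.
Year 3: ⌊$114,938 × 200%/5⌋ = $45,975. Book value $68,963.
Year 4: ⌊$68,963 × 200%/5⌋ = $27,585. Book value $41,378.
Accumulated through year 4 = $319,269 − $41,378 = $277,891.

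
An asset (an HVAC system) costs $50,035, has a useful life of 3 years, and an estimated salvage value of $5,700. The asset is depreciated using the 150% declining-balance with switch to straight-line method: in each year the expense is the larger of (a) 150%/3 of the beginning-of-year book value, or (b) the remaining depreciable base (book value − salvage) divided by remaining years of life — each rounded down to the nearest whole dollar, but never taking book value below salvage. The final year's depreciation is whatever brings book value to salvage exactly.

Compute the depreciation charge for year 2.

Depreciable base = $50,035 − $5,700 = $44,335.
Year 1: DB = ⌊$50,035 × 150%/3⌋ = $25,017; SL = ⌊$44,335/3⌋ = $14,778 → take DB $25,017. Book value $25,018.
Year 2: DB = ⌊$25,018 × 150%/3⌋ = $12,509; SL = ⌊$19,318/2⌋ = $9,659 → take DB $12,509. Book value $12,509.

$12,509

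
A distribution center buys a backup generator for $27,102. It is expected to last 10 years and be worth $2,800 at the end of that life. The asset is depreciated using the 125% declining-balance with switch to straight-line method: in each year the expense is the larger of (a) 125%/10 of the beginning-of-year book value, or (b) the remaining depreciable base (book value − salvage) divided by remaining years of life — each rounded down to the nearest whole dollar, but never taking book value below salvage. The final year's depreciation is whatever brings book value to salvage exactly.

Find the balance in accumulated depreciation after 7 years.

Depreciable base = $27,102 − $2,800 = $24,302.
Year 1: DB = ⌊$27,102 × 125%/10⌋ = $3,387; SL = ⌊$24,302/10⌋ = $2,430 → take DB $3,387. Book value $23,715.
Year 2: DB = ⌊$23,715 × 125%/10⌋ = $2,964; SL = ⌊$20,915/9⌋ = $2,323 → take DB $2,964. Book value $20,751.
Year 3: DB = ⌊$20,751 × 125%/10⌋ = $2,593; SL = ⌊$17,951/8⌋ = $2,243 → take DB $2,593. Book value $18,158.
Year 4: DB = ⌊$18,158 × 125%/10⌋ = $2,269; SL = ⌊$15,358/7⌋ = $2,194 → take DB $2,269. Book value $15,889.
Year 5: DB = ⌊$15,889 × 125%/10⌋ = $1,986; SL = ⌊$13,089/6⌋ = $2,181 → take SL $2,181. Book value $13,708.
Year 6: DB = ⌊$13,708 × 125%/10⌋ = $1,713; SL = ⌊$10,908/5⌋ = $2,181 → take SL $2,181. Book value $11,527.
Year 7: DB = ⌊$11,527 × 125%/10⌋ = $1,440; SL = ⌊$8,727/4⌋ = $2,181 → take SL $2,181. Book value $9,346.
Accumulated through year 7 = $27,102 − $9,346 = $17,756.

$17,756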